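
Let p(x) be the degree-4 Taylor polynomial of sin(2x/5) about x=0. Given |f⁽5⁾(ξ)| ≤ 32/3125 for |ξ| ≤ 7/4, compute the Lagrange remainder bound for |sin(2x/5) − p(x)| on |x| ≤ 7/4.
16807/12000000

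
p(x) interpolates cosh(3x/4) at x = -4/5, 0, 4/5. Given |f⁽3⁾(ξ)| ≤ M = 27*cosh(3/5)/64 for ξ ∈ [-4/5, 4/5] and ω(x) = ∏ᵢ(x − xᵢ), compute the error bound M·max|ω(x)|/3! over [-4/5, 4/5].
sqrt(3)*cosh(3/5)/125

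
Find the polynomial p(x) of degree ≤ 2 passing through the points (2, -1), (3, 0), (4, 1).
x - 3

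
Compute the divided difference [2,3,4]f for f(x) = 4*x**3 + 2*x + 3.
36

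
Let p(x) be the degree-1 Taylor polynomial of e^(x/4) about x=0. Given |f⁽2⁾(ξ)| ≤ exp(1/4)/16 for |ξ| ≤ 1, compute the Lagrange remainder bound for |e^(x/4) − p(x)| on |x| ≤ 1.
exp(1/4)/32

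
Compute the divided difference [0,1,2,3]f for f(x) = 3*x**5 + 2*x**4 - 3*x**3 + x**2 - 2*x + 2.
84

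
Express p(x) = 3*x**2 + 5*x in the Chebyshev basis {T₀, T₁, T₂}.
(3/2)T₀ + (5)T₁ + (3/2)T₂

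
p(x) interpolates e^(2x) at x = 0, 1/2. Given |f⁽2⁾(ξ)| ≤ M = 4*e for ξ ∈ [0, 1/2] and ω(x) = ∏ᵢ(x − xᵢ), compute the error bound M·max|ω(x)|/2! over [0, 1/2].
e/8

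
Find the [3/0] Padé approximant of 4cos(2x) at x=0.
4 - 8*x**2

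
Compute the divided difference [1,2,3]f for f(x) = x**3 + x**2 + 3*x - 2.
7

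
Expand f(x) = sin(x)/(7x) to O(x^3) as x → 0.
1/7 - x**2/42 + O(x**3)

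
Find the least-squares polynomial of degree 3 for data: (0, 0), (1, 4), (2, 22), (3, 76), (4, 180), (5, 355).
2/21 + (223/126)x + (-109/84)x² + (109/36)x³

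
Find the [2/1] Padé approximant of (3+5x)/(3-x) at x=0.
(5*x/3 + 1)/(1 - x/3)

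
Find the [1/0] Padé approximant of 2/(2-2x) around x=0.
x + 1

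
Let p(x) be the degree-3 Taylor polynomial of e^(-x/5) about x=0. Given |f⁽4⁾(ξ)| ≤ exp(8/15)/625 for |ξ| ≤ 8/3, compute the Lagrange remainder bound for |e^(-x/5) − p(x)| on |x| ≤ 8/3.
512*exp(8/15)/151875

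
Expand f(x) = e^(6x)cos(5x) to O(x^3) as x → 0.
1 + 6*x + 11*x**2/2 + O(x**3)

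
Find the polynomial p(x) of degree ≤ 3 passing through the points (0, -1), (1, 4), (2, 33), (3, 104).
3*x**3 + 3*x**2 - x - 1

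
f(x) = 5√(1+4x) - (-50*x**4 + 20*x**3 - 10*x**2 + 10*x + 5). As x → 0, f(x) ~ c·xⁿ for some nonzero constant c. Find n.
5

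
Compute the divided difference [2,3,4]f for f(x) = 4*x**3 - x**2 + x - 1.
35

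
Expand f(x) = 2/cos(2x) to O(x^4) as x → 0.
2 + 4*x**2 + O(x**4)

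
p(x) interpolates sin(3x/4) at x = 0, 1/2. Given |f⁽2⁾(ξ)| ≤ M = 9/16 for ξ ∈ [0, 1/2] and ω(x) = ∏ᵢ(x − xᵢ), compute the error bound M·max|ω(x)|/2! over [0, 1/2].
9/512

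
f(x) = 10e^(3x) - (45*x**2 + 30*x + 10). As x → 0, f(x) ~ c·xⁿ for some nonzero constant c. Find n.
3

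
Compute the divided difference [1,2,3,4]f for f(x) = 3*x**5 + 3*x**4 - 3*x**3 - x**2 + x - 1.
222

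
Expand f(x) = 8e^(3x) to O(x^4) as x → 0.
8 + 24*x + 36*x**2 + 36*x**3 + O(x**4)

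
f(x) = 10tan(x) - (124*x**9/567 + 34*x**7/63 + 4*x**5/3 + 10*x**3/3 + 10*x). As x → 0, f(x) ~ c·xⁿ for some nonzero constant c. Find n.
11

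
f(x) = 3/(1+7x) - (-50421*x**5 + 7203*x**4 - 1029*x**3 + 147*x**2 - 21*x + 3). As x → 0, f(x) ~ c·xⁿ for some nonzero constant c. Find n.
6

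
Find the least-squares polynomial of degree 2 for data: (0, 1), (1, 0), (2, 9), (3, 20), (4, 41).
27/35 + (-22/7)x + (23/7)x²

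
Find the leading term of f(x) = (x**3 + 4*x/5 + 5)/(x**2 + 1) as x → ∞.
x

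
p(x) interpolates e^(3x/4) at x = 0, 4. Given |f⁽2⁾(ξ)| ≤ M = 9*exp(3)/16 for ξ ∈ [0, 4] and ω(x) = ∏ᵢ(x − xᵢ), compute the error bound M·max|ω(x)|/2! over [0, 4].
9*exp(3)/8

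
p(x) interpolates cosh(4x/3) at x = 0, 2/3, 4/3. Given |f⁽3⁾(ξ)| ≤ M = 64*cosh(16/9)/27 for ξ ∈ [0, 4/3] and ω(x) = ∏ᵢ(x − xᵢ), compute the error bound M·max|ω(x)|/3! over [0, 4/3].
512*sqrt(3)*cosh(16/9)/19683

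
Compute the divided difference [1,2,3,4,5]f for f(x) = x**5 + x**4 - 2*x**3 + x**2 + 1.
16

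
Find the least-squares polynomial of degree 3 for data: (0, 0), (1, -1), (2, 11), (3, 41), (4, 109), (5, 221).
-19/126 + (-995/756)x + (-53/63)x² + (215/108)x³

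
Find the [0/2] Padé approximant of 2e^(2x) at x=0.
2/(2*x**2 - 2*x + 1)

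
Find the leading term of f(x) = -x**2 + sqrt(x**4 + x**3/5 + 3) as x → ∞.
x/10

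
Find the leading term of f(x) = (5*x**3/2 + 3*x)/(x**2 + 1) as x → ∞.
5*x/2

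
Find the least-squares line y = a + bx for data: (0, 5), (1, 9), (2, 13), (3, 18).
a = 24/5, b = 43/10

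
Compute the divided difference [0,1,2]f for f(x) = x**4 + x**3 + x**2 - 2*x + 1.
11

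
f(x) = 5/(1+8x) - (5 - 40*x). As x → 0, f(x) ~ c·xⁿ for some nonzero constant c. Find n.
2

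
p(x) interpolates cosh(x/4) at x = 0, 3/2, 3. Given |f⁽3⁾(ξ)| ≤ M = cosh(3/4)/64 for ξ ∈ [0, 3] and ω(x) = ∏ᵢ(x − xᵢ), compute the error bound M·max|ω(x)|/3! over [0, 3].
sqrt(3)*cosh(3/4)/512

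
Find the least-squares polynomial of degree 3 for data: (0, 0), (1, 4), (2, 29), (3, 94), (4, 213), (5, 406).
1/126 + (-133/108)x + (143/63)x² + (307/108)x³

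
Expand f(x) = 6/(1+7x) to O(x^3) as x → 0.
6 - 42*x + 294*x**2 + O(x**3)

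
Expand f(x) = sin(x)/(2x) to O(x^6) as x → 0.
1/2 - x**2/12 + x**4/240 + O(x**6)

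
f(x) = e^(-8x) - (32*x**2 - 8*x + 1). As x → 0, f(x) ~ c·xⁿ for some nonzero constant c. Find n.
3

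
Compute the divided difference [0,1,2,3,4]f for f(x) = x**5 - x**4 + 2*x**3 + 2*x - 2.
9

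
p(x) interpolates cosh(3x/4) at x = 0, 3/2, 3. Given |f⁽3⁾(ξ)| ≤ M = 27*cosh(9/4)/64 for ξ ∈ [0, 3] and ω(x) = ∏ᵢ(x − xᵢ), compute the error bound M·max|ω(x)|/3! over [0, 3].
27*sqrt(3)*cosh(9/4)/512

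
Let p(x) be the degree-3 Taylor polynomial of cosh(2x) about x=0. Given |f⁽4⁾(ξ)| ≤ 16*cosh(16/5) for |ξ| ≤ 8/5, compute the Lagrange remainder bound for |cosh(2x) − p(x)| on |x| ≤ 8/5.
8192*cosh(16/5)/1875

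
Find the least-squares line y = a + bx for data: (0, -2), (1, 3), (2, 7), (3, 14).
a = -23/10, b = 26/5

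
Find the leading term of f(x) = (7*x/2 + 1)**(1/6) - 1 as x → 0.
7*x/12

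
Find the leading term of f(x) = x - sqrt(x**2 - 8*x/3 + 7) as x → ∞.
4/3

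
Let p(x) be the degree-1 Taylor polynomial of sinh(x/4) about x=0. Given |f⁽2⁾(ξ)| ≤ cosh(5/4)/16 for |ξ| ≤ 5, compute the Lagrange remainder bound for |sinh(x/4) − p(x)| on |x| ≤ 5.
25*cosh(5/4)/32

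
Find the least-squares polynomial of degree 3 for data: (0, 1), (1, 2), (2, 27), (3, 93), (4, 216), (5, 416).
115/126 + (-499/108)x + (191/63)x² + (313/108)x³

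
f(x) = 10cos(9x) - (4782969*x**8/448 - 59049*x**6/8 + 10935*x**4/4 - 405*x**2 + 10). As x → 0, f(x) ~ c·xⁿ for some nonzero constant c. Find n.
10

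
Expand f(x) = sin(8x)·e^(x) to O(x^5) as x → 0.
8*x + 8*x**2 - 244*x**3/3 - 84*x**4 + O(x**5)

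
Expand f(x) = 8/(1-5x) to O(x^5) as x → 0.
8 + 40*x + 200*x**2 + 1000*x**3 + 5000*x**4 + O(x**5)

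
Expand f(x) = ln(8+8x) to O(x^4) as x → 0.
log(8) + x - x**2/2 + x**3/3 + O(x**4)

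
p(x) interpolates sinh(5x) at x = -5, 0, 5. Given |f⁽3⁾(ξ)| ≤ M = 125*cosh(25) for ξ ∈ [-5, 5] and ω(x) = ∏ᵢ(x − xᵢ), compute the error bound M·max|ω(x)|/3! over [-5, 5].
15625*sqrt(3)*cosh(25)/27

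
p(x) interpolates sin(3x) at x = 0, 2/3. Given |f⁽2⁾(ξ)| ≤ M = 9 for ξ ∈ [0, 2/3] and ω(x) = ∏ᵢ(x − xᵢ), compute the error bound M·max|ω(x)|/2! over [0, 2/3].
1/2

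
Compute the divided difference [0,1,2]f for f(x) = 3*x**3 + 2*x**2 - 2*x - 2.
11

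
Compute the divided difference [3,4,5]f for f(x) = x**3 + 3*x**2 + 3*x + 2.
15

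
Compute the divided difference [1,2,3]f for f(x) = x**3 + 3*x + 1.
6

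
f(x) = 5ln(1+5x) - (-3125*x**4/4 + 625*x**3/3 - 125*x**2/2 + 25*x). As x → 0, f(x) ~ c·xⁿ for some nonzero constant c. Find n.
5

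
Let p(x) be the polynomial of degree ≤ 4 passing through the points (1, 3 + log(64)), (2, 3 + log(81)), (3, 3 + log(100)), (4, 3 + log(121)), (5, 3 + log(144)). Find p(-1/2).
3 + log(184467440737095516160000000000000000000000000000000000000000000000*11**(15/16)*2**(25/64)*3**(19/64)*5**(13/32)/144131868228680264311915617571207068008843326205168934565717750659)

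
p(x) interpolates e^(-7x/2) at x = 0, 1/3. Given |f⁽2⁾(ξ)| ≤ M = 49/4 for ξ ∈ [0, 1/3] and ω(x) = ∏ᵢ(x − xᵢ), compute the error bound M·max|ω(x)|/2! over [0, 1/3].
49/288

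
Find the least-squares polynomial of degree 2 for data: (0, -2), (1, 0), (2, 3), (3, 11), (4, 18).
-72/35 + (57/70)x + (15/14)x²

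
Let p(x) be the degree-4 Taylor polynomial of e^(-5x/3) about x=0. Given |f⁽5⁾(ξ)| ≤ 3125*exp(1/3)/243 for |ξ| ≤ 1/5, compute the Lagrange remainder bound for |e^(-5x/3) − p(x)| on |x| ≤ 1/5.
exp(1/3)/29160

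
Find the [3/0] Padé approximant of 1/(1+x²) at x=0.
1 - x**2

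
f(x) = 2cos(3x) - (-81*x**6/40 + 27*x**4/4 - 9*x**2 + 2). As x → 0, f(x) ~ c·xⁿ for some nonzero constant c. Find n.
8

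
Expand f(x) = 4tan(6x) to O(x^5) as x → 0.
24*x + 288*x**3 + O(x**5)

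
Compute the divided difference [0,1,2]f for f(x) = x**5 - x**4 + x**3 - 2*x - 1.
11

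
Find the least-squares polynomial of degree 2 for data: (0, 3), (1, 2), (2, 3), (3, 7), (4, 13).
106/35 + (-33/14)x + (17/14)x²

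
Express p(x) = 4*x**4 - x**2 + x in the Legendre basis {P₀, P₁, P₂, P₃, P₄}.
(7/15)P₀ + P₁ + (34/21)P₂ + (32/35)P₄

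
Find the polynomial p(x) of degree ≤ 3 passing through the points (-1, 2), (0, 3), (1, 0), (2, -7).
-2*x**2 - x + 3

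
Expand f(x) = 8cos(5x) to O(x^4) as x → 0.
8 - 100*x**2 + O(x**4)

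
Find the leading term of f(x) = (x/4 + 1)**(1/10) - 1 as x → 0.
x/40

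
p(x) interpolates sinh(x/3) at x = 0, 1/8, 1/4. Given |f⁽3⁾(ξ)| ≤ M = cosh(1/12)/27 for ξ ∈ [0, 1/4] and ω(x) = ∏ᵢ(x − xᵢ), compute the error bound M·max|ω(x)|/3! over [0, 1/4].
sqrt(3)*cosh(1/12)/373248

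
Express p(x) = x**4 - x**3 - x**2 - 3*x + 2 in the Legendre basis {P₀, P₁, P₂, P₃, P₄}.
(28/15)P₀ + (-18/5)P₁ + (-2/21)P₂ + (-2/5)P₃ + (8/35)P₄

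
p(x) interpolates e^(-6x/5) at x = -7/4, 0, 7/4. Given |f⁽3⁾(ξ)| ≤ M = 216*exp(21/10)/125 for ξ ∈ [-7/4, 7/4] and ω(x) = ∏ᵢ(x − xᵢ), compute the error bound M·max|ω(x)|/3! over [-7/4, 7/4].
343*sqrt(3)*exp(21/10)/1000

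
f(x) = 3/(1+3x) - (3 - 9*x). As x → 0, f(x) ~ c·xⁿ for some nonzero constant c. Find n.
2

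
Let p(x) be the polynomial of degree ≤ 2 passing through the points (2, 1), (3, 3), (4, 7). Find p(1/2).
7/4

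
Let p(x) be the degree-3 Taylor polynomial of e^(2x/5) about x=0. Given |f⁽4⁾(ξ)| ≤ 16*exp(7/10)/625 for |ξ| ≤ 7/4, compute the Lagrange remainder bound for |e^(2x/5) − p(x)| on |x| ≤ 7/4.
2401*exp(7/10)/240000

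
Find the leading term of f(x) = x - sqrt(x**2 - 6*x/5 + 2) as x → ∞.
3/5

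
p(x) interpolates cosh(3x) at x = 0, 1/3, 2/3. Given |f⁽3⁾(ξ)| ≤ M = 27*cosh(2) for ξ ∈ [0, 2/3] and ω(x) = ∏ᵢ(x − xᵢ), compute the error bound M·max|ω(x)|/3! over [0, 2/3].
sqrt(3)*cosh(2)/27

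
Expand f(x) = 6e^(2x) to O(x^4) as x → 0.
6 + 12*x + 12*x**2 + 8*x**3 + O(x**4)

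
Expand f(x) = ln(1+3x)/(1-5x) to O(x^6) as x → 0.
3*x + 21*x**2/2 + 123*x**3/2 + 1149*x**4/4 + 29697*x**5/20 + O(x**6)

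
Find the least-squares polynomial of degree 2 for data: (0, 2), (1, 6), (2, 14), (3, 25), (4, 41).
72/35 + (139/70)x + (27/14)x²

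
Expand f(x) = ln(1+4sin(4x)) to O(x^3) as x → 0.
16*x - 128*x**2 + O(x**3)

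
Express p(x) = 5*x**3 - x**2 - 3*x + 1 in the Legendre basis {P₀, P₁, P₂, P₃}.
(2/3)P₀ + (-2/3)P₂ + (2)P₃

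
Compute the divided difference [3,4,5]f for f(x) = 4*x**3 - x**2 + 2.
47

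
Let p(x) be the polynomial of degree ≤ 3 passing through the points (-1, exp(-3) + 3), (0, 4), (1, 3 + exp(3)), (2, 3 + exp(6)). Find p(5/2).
(-5 + (-35*exp(3) + 69 + 35*exp(6))*exp(3))*exp(-3)/16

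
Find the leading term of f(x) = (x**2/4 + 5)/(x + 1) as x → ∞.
x/4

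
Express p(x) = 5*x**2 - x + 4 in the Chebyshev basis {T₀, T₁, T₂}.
(13/2)T₀ - T₁ + (5/2)T₂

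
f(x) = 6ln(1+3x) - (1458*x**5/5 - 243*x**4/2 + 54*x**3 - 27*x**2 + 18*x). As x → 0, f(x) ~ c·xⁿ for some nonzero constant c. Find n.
6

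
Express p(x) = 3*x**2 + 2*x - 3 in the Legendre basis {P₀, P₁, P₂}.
(-2)P₀ + (2)P₁ + (2)P₂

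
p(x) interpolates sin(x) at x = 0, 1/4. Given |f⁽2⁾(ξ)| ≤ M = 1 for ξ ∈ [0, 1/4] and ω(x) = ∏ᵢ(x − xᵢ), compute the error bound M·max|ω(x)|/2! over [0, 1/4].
1/128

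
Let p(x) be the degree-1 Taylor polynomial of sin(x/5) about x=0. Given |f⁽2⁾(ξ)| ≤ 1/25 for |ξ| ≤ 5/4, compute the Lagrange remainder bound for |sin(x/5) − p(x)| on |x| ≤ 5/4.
1/32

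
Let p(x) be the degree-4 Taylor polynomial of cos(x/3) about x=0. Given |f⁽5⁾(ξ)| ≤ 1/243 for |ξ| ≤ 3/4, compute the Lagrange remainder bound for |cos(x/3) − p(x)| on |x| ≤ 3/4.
1/122880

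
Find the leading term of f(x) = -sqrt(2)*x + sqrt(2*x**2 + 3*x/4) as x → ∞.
3*sqrt(2)/16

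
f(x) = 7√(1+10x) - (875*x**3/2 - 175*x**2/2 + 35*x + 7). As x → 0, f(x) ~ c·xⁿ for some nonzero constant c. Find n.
4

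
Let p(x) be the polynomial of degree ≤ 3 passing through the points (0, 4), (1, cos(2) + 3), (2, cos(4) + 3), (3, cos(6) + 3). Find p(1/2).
15*cos(2)/16 + cos(6)/16 - 5*cos(4)/16 + 53/16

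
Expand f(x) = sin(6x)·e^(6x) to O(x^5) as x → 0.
6*x + 36*x**2 + 72*x**3 + O(x**5)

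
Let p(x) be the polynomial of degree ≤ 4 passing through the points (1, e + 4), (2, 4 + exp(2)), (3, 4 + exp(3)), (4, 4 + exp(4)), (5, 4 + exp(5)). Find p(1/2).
-45*exp(4)/32 - 105*exp(2)/32 + 4 + 315*e/128 + 35*exp(5)/128 + 189*exp(3)/64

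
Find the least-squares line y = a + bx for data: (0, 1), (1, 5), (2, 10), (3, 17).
a = 3/10, b = 53/10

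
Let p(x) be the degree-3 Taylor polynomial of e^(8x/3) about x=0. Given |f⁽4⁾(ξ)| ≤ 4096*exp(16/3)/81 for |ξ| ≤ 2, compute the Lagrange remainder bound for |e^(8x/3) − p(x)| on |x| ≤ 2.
8192*exp(16/3)/243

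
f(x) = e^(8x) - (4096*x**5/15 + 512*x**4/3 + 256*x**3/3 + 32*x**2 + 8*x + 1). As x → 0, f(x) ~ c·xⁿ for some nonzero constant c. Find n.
6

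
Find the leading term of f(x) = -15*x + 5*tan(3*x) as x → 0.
45*x**3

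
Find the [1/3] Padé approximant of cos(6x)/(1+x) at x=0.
(1 - 15*x)/(-252*x**3 + 3*x**2 - 14*x + 1)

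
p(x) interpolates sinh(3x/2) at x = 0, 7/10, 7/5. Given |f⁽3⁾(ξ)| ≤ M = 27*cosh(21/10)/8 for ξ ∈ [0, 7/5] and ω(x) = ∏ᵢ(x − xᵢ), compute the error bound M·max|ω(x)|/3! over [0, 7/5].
343*sqrt(3)*cosh(21/10)/8000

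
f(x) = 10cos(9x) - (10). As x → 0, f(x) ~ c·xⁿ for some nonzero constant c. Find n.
2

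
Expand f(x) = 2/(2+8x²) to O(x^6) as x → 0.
1 - 4*x**2 + 16*x**4 + O(x**6)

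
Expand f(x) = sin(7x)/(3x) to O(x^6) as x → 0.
7/3 - 343*x**2/18 + 16807*x**4/360 + O(x**6)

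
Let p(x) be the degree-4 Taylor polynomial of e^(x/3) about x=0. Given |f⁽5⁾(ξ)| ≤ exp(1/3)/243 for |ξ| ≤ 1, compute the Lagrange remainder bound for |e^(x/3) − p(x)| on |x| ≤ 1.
exp(1/3)/29160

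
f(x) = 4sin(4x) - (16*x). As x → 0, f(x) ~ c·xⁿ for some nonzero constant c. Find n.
3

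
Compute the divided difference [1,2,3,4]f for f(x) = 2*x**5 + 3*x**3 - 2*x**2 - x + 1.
133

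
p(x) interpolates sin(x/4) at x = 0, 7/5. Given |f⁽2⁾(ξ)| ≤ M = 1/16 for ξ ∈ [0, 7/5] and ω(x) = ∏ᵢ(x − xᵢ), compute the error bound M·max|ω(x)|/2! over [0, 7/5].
49/3200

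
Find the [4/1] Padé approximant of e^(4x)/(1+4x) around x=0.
(1696*x**4/135 + 448*x**3/45 + 8*x**2 + 176*x/45 + 1)/(176*x/45 + 1)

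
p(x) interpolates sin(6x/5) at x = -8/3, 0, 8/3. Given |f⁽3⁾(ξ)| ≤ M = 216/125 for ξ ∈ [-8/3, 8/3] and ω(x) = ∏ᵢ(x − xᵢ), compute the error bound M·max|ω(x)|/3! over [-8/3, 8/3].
4096*sqrt(3)/3375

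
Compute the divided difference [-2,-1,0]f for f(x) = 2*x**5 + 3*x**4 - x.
-9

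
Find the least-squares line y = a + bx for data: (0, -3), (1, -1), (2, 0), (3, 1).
a = -27/10, b = 13/10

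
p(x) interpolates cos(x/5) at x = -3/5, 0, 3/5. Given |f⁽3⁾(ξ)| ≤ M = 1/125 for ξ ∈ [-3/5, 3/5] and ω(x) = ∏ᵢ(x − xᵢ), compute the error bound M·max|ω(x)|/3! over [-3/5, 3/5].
sqrt(3)/15625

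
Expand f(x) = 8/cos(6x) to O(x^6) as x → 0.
8 + 144*x**2 + 2160*x**4 + O(x**6)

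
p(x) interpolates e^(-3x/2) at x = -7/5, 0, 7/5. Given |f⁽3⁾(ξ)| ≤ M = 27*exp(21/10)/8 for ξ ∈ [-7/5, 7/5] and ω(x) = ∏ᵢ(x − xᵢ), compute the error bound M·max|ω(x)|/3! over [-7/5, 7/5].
343*sqrt(3)*exp(21/10)/1000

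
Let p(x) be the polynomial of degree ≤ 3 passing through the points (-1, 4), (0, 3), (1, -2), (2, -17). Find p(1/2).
11/8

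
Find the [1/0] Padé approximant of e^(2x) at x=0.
2*x + 1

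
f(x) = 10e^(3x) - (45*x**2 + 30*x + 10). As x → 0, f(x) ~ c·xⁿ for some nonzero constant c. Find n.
3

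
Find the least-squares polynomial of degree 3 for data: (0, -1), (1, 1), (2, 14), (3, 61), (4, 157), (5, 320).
-7/9 + (53/189)x + (-571/252)x² + (325/108)x³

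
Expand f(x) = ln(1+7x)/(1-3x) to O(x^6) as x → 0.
7*x - 7*x**2/2 + 623*x**3/6 - 1155*x**4/4 + 49903*x**5/20 + O(x**6)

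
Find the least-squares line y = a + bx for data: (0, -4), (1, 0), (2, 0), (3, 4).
a = -18/5, b = 12/5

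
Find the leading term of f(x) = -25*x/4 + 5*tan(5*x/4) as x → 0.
625*x**3/192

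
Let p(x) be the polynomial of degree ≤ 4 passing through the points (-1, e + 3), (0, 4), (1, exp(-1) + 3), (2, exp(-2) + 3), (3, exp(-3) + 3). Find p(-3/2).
(-36*exp(3) - 180*e + 35 + 378*exp(2) + 315*exp(4))*exp(-3)/128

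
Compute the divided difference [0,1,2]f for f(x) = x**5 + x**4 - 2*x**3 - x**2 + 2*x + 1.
15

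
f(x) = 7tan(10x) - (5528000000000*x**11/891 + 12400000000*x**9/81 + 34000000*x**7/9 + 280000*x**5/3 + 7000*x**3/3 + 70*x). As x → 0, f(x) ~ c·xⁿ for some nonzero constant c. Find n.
13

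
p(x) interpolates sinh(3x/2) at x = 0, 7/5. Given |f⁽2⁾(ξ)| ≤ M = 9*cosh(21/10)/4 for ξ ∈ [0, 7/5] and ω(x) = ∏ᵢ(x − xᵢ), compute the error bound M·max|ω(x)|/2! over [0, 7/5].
441*cosh(21/10)/800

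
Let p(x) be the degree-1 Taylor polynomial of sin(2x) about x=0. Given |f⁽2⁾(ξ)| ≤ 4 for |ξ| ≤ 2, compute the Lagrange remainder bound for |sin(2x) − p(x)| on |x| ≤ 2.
8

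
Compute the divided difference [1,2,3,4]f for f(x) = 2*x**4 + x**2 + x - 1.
20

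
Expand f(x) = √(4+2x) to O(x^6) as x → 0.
2 + x/2 - x**2/16 + x**3/64 - 5*x**4/1024 + 7*x**5/4096 + O(x**6)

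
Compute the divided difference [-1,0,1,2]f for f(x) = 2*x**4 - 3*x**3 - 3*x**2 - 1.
1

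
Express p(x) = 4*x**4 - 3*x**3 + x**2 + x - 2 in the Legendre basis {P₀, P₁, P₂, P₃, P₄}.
(-13/15)P₀ + (-4/5)P₁ + (62/21)P₂ + (-6/5)P₃ + (32/35)P₄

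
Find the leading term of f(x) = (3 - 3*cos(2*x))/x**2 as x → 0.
6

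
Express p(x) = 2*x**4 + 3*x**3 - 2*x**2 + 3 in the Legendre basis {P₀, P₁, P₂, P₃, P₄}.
(41/15)P₀ + (9/5)P₁ + (-4/21)P₂ + (6/5)P₃ + (16/35)P₄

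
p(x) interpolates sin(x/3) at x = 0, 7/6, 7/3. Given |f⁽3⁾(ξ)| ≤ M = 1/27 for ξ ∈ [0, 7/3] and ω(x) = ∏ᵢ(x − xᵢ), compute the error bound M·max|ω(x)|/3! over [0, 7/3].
343*sqrt(3)/157464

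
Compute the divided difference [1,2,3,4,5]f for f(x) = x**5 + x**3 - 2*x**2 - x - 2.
15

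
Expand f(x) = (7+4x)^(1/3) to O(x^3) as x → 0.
7**(1/3) + 4*7**(1/3)*x/21 - 16*7**(1/3)*x**2/441 + O(x**3)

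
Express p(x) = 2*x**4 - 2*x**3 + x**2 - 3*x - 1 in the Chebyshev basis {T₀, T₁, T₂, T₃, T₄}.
(1/4)T₀ + (-9/2)T₁ + (3/2)T₂ + (-1/2)T₃ + (1/4)T₄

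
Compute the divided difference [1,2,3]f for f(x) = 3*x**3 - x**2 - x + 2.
17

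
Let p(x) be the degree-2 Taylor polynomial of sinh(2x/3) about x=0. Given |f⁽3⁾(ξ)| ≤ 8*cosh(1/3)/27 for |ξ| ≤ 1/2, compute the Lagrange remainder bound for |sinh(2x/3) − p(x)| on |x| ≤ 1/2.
cosh(1/3)/162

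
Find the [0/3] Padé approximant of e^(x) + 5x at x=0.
1/(-1261*x**3/6 + 71*x**2/2 - 6*x + 1)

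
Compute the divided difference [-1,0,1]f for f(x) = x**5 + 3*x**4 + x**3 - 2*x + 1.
3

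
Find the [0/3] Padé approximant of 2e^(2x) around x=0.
2/(-4*x**3/3 + 2*x**2 - 2*x + 1)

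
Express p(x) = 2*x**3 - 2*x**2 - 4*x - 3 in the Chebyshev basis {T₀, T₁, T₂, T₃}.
(-4)T₀ + (-5/2)T₁ - T₂ + (1/2)T₃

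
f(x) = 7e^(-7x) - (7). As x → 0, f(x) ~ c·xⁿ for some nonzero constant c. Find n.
1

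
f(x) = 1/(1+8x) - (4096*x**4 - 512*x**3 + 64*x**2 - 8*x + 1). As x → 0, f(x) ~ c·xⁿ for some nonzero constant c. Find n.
5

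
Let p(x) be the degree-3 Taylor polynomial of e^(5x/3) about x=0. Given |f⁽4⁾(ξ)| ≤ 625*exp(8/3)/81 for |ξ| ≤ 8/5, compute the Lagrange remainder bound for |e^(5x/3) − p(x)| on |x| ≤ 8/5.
512*exp(8/3)/243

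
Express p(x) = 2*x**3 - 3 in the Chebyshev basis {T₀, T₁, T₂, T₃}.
(-3)T₀ + (3/2)T₁ + (1/2)T₃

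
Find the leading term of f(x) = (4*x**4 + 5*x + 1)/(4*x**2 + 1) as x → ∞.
x**2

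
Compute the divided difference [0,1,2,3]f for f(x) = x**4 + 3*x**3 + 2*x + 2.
9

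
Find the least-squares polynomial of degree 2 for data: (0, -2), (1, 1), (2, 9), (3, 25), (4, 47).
-64/35 + (-33/35)x + (23/7)x²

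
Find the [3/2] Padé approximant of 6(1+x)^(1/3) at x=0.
(14*x**3/135 + 14*x**2/5 + 42*x/5 + 6)/(2*x**2/9 + 16*x/15 + 1)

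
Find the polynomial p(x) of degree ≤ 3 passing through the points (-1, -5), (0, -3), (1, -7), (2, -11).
x**3 - 3*x**2 - 2*x - 3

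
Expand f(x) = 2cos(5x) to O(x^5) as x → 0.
2 - 25*x**2 + 625*x**4/12 + O(x**5)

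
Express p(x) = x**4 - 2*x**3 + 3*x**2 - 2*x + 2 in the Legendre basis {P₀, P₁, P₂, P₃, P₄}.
(16/5)P₀ + (-16/5)P₁ + (18/7)P₂ + (-4/5)P₃ + (8/35)P₄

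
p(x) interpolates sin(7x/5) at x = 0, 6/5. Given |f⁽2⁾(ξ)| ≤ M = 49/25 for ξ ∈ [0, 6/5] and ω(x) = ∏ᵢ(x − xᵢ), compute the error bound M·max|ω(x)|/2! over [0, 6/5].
441/1250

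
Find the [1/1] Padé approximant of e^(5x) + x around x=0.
(47*x/12 + 1)/(1 - 25*x/12)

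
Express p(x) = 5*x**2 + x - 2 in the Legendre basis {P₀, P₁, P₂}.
(-1/3)P₀ + P₁ + (10/3)P₂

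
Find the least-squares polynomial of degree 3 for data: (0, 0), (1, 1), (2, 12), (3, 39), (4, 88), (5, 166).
-2/63 + (-631/378)x + (439/252)x² + (113/108)x³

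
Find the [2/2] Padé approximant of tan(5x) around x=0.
5*x/(1 - 25*x**2/3)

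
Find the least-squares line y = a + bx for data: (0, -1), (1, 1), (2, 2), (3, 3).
a = -7/10, b = 13/10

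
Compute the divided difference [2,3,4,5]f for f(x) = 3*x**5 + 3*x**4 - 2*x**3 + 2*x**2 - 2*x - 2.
415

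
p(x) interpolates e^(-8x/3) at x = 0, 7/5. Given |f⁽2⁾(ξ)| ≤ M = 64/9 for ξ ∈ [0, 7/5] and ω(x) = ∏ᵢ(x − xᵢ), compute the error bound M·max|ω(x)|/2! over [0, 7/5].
392/225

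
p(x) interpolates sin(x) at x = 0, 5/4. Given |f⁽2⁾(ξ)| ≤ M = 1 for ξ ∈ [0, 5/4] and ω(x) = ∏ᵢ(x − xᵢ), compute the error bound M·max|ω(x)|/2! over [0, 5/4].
25/128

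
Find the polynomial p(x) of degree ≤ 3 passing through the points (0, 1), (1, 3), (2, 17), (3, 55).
2*x**3 + 1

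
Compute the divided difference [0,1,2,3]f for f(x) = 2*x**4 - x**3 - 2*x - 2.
11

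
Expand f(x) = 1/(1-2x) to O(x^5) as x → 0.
1 + 2*x + 4*x**2 + 8*x**3 + 16*x**4 + O(x**5)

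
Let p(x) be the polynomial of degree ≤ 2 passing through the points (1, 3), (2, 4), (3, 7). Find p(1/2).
13/4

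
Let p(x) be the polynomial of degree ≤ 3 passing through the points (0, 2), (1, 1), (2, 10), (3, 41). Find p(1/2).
1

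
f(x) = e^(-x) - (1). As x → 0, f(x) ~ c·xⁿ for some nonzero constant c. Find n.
1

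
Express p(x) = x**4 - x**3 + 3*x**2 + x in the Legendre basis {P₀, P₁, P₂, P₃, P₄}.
(6/5)P₀ + (2/5)P₁ + (18/7)P₂ + (-2/5)P₃ + (8/35)P₄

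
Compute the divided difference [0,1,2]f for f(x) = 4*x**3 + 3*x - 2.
12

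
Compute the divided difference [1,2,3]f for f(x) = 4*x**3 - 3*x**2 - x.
21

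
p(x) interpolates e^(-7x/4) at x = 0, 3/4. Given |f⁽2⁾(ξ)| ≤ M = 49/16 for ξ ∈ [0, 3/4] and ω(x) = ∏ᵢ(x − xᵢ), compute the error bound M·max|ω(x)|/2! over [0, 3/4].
441/2048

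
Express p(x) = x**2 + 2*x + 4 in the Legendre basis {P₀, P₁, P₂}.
(13/3)P₀ + (2)P₁ + (2/3)P₂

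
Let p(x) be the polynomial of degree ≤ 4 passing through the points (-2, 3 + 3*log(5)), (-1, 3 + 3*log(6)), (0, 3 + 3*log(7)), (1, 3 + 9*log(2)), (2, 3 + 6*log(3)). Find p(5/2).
3 + log(340405734249*2**(1/4)*3**(35/64)*5**(105/128)*7**(55/64)/17179869184)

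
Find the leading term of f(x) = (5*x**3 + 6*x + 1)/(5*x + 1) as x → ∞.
x**2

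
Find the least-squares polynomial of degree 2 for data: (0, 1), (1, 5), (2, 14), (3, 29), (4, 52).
9/7 + (1/35)x + (22/7)x²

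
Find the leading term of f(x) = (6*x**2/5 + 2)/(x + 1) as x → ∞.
6*x/5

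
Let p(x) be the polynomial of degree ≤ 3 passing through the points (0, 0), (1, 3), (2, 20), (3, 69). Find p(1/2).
7/8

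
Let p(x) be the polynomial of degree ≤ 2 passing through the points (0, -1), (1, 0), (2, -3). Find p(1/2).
0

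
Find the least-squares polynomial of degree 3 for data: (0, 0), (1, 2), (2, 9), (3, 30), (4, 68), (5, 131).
5/63 + (187/378)x + (23/252)x² + (109/108)x³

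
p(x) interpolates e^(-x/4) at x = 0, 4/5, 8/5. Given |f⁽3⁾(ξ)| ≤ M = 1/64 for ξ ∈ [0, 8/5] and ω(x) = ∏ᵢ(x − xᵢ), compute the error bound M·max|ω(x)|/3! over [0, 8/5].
sqrt(3)/3375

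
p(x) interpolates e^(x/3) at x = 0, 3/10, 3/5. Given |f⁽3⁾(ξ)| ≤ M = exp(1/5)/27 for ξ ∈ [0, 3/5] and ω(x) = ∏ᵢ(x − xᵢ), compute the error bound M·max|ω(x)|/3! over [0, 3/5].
sqrt(3)*exp(1/5)/27000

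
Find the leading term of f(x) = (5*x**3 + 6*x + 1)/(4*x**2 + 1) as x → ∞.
5*x/4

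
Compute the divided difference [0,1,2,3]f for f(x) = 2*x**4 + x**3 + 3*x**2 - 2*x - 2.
13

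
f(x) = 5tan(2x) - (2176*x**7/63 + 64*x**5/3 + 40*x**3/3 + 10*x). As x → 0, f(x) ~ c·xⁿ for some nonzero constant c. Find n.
9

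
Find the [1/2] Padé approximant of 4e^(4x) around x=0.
(16*x/3 + 4)/(8*x**2/3 - 8*x/3 + 1)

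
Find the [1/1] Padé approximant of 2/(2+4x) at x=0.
1/(2*x + 1)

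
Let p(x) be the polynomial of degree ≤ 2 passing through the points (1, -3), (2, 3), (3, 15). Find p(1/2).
-15/4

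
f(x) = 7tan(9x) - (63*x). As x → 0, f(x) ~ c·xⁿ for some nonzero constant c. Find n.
3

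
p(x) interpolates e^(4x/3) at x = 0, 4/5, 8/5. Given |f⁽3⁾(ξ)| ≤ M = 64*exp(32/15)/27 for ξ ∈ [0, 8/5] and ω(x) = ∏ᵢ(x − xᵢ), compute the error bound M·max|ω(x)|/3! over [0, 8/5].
4096*sqrt(3)*exp(32/15)/91125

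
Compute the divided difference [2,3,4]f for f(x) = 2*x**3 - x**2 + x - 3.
17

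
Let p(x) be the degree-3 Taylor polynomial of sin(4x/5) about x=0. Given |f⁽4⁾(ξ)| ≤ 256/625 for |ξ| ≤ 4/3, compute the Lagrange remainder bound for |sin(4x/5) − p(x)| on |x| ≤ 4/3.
8192/151875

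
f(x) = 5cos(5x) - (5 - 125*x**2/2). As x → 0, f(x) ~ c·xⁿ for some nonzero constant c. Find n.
4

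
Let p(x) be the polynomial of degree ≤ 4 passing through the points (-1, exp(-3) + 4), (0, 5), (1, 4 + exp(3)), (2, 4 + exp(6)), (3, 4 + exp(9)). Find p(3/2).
((-5*exp(9) + 492 + 90*exp(3) + 60*exp(6))*exp(3) + 3)*exp(-3)/128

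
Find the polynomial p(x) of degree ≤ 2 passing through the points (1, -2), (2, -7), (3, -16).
-2*x**2 + x - 1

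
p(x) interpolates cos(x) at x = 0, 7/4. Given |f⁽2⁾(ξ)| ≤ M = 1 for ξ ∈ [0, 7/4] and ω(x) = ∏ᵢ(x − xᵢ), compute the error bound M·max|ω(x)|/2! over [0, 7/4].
49/128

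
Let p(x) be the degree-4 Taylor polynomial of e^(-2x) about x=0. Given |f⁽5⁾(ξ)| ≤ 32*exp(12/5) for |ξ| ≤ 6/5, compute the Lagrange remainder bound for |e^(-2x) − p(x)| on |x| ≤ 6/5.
10368*exp(12/5)/15625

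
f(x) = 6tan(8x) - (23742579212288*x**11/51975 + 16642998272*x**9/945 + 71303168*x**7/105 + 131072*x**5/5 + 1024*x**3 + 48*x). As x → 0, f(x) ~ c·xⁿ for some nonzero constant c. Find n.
13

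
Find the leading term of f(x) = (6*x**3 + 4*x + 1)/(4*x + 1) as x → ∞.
3*x**2/2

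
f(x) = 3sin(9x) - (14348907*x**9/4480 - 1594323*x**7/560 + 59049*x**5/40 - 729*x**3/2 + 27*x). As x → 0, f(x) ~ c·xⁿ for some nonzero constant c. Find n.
11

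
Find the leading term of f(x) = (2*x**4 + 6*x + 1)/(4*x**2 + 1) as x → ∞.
x**2/2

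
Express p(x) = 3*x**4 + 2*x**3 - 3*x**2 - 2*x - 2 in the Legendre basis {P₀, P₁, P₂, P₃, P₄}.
(-12/5)P₀ + (-4/5)P₁ + (-2/7)P₂ + (4/5)P₃ + (24/35)P₄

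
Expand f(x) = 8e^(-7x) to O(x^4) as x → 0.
8 - 56*x + 196*x**2 - 1372*x**3/3 + O(x**4)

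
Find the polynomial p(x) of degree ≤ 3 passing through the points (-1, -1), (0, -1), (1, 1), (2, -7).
-2*x**3 + x**2 + 3*x - 1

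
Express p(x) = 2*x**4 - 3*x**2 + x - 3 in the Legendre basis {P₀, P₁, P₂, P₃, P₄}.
(-18/5)P₀ + P₁ + (-6/7)P₂ + (16/35)P₄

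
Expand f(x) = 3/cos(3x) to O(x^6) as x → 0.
3 + 27*x**2/2 + 405*x**4/8 + O(x**6)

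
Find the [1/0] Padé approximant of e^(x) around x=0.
x + 1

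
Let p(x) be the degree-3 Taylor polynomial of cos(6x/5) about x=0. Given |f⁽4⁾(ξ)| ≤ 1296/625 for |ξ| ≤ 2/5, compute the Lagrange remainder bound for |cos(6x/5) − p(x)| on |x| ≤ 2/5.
864/390625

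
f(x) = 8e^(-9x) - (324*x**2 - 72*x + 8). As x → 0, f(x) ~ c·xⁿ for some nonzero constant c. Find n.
3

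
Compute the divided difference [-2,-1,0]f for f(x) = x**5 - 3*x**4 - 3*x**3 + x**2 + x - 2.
-26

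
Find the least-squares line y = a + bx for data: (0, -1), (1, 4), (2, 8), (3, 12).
a = -7/10, b = 43/10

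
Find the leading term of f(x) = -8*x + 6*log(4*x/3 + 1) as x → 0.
-16*x**2/3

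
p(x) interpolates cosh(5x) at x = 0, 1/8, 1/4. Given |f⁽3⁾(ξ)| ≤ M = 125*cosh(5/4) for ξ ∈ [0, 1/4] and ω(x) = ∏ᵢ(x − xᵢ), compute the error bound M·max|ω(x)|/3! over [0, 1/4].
125*sqrt(3)*cosh(5/4)/13824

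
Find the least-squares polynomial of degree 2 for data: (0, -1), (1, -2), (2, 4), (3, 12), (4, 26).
-43/35 + (-82/35)x + (16/7)x²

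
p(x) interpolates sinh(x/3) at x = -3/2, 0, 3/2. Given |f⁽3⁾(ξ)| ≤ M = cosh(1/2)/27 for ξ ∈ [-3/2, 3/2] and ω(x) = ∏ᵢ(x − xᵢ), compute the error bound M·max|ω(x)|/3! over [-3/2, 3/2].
sqrt(3)*cosh(1/2)/216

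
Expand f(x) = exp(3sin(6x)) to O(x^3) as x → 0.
1 + 18*x + 162*x**2 + O(x**3)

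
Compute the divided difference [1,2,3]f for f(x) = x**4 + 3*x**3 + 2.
43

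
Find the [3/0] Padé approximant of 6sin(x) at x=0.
x*(6 - x**2)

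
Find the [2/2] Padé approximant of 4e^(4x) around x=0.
(16*x**2/3 + 8*x + 4)/(4*x**2/3 - 2*x + 1)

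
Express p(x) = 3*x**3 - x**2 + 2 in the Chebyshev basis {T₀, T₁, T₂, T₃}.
(3/2)T₀ + (9/4)T₁ + (-1/2)T₂ + (3/4)T₃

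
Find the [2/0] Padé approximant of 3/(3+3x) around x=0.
x**2 - x + 1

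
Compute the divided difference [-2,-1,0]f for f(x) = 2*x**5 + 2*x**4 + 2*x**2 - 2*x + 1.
-14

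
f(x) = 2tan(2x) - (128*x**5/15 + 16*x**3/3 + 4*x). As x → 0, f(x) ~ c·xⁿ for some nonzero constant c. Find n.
7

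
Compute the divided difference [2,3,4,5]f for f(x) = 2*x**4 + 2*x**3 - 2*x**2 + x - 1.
30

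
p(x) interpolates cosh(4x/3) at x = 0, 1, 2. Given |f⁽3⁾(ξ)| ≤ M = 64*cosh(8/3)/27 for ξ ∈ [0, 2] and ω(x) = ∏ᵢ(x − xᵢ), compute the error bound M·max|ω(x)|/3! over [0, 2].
64*sqrt(3)*cosh(8/3)/729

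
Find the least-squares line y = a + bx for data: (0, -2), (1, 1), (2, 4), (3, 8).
a = -11/5, b = 33/10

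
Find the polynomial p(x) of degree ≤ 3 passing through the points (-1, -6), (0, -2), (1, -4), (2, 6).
3*x**3 - 3*x**2 - 2*x - 2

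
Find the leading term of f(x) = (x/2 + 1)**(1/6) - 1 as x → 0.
x/12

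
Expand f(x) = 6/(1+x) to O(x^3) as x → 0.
6 - 6*x + 6*x**2 + O(x**3)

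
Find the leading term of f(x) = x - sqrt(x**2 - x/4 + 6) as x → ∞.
1/8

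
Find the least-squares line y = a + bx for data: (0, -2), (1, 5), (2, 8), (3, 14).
a = -7/5, b = 51/10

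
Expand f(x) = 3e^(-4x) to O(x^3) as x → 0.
3 - 12*x + 24*x**2 + O(x**3)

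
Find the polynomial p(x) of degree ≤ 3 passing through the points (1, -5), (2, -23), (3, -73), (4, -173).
-3*x**3 + 2*x**2 - 3*x - 1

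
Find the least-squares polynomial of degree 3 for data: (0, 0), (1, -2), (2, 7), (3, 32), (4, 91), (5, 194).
-11/42 + (-139/252)x + (-95/42)x² + (73/36)x³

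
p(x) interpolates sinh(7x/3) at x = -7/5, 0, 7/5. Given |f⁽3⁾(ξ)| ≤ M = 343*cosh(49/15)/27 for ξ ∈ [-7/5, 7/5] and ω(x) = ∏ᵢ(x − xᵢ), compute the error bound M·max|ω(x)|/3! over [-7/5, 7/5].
117649*sqrt(3)*cosh(49/15)/91125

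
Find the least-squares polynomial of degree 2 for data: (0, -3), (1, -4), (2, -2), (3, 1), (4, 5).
-113/35 + (-73/70)x + (11/14)x²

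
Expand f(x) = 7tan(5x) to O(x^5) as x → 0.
35*x + 875*x**3/3 + O(x**5)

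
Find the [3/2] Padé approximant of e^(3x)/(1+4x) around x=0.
(7227*x**3/5740 + 1899*x**2/820 + 3267*x/1435 + 1)/(-16689*x**2/5740 + 4702*x/1435 + 1)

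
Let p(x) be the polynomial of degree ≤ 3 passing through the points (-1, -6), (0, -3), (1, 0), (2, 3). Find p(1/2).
-3/2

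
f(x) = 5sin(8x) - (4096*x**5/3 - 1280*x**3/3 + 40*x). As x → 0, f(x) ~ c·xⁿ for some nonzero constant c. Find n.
7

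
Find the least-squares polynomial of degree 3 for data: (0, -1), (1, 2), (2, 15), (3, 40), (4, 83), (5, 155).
-83/63 + (149/54)x + (115/252)x² + (113/108)x³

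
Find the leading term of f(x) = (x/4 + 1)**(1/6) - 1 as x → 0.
x/24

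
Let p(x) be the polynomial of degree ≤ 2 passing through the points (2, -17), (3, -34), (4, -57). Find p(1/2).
-11/4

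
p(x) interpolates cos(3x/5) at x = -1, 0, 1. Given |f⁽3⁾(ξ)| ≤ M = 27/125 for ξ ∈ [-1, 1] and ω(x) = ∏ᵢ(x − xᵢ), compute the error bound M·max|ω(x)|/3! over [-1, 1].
sqrt(3)/125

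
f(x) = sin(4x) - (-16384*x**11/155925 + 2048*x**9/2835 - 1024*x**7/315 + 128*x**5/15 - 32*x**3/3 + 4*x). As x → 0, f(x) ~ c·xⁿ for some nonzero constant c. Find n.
13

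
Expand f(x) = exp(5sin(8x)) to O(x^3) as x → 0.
1 + 40*x + 800*x**2 + O(x**3)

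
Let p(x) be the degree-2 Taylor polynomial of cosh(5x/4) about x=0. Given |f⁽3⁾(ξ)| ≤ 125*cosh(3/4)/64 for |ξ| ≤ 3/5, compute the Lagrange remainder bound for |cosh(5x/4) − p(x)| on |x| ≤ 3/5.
9*cosh(3/4)/128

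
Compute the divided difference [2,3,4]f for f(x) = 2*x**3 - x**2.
17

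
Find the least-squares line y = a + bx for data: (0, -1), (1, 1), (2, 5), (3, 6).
a = -1, b = 5/2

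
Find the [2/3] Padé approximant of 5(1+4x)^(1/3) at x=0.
(280*x**2/9 + 80*x/3 + 5)/(-32*x**3/81 + 8*x**2/3 + 4*x + 1)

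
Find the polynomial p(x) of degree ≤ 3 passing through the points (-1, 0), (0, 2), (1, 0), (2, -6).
2 - 2*x**2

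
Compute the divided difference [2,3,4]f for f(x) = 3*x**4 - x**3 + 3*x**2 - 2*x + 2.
159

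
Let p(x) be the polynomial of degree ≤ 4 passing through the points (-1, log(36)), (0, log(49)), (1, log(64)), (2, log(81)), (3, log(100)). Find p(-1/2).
log(147*14**(3/16)*3**(27/64)*5**(59/64)/40)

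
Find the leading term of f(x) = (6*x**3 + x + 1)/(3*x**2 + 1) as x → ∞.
2*x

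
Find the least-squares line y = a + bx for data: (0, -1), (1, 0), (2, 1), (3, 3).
a = -6/5, b = 13/10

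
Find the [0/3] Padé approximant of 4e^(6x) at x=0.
4/(-36*x**3 + 18*x**2 - 6*x + 1)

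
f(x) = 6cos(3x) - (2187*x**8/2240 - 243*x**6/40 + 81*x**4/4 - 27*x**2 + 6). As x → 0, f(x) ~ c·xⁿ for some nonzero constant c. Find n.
10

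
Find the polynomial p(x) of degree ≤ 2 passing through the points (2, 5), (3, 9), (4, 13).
4*x - 3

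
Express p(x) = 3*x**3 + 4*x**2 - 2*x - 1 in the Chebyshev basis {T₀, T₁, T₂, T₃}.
T₀ + (1/4)T₁ + (2)T₂ + (3/4)T₃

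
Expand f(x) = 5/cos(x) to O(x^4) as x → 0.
5 + 5*x**2/2 + O(x**4)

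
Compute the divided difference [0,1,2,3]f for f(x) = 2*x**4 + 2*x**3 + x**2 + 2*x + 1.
14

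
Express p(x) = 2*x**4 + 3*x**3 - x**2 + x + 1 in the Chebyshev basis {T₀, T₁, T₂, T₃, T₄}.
(5/4)T₀ + (13/4)T₁ + (1/2)T₂ + (3/4)T₃ + (1/4)T₄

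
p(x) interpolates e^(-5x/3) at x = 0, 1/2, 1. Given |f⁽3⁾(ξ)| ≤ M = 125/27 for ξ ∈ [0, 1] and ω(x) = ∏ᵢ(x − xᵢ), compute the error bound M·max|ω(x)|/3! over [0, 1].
125*sqrt(3)/5832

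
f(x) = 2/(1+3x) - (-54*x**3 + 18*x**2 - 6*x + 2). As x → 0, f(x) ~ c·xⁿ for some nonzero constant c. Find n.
4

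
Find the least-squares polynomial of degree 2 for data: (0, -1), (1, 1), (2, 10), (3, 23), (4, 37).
-8/5 + (9/5)x + (2)x²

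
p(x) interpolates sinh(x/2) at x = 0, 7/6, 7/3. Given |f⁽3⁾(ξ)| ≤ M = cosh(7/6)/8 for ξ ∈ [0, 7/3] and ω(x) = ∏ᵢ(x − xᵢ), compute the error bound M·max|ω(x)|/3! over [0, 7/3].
343*sqrt(3)*cosh(7/6)/46656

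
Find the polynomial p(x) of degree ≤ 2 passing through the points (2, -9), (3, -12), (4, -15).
-3*x - 3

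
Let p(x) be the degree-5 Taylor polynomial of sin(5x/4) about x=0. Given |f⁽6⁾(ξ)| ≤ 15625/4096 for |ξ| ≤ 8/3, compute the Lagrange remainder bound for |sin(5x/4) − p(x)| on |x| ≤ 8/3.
12500/6561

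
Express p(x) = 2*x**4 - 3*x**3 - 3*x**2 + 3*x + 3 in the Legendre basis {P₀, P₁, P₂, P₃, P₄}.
(12/5)P₀ + (6/5)P₁ + (-6/7)P₂ + (-6/5)P₃ + (16/35)P₄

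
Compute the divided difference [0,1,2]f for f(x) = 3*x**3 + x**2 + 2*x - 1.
10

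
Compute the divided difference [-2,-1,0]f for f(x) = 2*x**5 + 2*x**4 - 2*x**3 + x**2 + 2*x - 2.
-9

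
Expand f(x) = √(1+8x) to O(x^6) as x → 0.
1 + 4*x - 8*x**2 + 32*x**3 - 160*x**4 + 896*x**5 + O(x**6)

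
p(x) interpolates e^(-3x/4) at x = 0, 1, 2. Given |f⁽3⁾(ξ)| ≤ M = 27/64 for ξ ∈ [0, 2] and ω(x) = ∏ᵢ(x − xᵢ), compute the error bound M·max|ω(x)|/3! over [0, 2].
sqrt(3)/64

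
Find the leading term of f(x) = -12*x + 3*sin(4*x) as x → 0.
-32*x**3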